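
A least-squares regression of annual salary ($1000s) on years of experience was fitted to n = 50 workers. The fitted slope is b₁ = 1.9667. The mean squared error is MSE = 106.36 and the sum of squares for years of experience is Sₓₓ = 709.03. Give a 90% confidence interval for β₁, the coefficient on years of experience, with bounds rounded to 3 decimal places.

SE(b₁) = √(MSE/Sₓₓ) = √(106.36/709.03) = 0.387308.
df = n − 2 = 48.
t* = t_{0.05, 48} = 1.677224.
Margin = t* × SE = 1.677224 × 0.387308 = 0.64960.
CI: 1.9667 ± 0.64960 → (1.317, 2.616).
With 90% confidence, each one-unit increase in years of experience is associated with a change of between 1.317 and 2.616 $1000s in annual salary.

(1.317, 2.616)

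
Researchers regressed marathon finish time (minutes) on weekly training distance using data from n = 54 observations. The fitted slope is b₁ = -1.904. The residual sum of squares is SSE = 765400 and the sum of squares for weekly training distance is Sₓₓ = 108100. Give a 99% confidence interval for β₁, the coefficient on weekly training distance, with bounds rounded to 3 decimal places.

MSE = SSE/(n − 2) = 765400/52 = 14719.2.
SE(b₁) = √(MSE/Sₓₓ) = √(14719.2/108100) = 0.369003.
df = n − 2 = 52.
t* = t_{0.005, 52} = 2.673734.
Margin = t* × SE = 2.673734 × 0.369003 = 0.98662.
CI: -1.904 ± 0.98662 → (-2.891, -0.917).
With 99% confidence, each one-unit increase in weekly training distance is associated with a change of between -2.891 and -0.917 minutes in marathon finish time.

(-2.891, -0.917)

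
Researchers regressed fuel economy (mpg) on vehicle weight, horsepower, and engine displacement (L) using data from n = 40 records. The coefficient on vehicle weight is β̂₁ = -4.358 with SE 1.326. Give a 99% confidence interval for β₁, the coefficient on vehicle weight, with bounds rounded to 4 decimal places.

df = n − k − 1 = 40 − 3 − 1 = 36.
t* = t_{0.005, 36} = 2.719485.
Margin = t* × SE = 2.719485 × 1.326 = 3.606037.
CI: -4.358 ± 3.606037 → (-7.9640, -0.7520).
With 99% confidence, each one-unit increase in vehicle weight is associated with a change of between -7.9640 and -0.7520 mpg in fuel economy, holding the other predictors fixed.

(-7.9640, -0.7520)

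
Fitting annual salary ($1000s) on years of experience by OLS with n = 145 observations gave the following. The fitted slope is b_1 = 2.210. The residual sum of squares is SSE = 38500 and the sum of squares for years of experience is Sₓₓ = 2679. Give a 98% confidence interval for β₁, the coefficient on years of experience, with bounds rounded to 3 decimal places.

(1.464, 2.956)

MSE = SSE/(n − 2) = 38500/143 = 269.231.
SE(b_1) = √(MSE/Sₓₓ) = √(269.231/2679) = 0.317012.
df = n − 2 = 143.
t* = t_{0.01, 143} = 2.352707.
Margin = t* × SE = 2.352707 × 0.317012 = 0.74584.
CI: 2.210 ± 0.74584 → (1.464, 2.956).
With 98% confidence, each one-unit increase in years of experience is associated with a change of between 1.464 and 2.956 $1000s in annual salary.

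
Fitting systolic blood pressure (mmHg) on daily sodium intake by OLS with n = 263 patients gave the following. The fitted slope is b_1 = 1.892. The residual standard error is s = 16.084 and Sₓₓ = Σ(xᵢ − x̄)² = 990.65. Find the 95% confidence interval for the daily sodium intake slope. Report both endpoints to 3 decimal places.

(0.886, 2.898)

SE(b_1) = s/√Sₓₓ = 16.084/√990.65 = 0.511015.
df = n − 2 = 261.
t* = t_{0.025, 261} = 1.969095.
Margin = t* × SE = 1.969095 × 0.511015 = 1.00624.
CI: 1.892 ± 1.00624 → (0.886, 2.898).
With 95% confidence, each one-unit increase in daily sodium intake is associated with a change of between 0.886 and 2.898 mmHg in systolic blood pressure.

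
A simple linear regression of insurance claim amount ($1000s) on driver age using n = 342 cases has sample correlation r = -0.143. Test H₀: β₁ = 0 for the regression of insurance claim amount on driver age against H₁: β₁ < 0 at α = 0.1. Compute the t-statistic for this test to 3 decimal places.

t = r·√(n − 2)/√(1 − r²) = -0.143·√340/√0.979551 = -2.664.
df = n − 2 = 340.
One-sided p ≈ 0.0040, which is < 0.1, so reject H₀.
There is evidence of a linear association between driver age and insurance claim amount.

t = -2.664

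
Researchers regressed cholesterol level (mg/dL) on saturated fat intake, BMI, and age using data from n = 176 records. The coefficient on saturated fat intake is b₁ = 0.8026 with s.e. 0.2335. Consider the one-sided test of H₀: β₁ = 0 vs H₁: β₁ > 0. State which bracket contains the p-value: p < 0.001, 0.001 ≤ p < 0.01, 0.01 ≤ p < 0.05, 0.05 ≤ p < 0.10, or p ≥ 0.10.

t = 0.8026 / 0.2335 = 3.437.
df = n − k − 1 = 176 − 3 − 1 = 172.
One-sided p = P(T_{172} > t) ≈ 0.0004.
So p < 0.001.

p < 0.001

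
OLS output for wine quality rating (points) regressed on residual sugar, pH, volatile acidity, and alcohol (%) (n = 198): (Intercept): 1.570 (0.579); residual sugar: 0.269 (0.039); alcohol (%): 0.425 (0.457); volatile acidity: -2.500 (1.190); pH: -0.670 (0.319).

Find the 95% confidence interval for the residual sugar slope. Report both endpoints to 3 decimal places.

Read off: b = 0.269, SE = 0.039 for residual sugar.
df = n − k − 1 = 198 − 4 − 1 = 193.
t* = t_{0.025, 193} = 1.972332.
Margin = t* × SE = 1.972332 × 0.039 = 0.07692.
CI: 0.269 ± 0.07692 → (0.192, 0.346).

(0.192, 0.346)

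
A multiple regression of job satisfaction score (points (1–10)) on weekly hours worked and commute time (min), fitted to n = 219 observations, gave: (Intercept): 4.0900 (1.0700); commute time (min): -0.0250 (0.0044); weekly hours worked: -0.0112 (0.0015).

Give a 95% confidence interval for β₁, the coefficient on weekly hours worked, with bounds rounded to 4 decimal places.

(-0.0142, -0.0082)

Read off: b = -0.0112, SE = 0.0015 for weekly hours worked.
df = n − k − 1 = 219 − 2 − 1 = 216.
t* = t_{0.025, 216} = 1.971007.
Margin = t* × SE = 1.971007 × 0.0015 = 0.002957.
CI: -0.0112 ± 0.002957 → (-0.0142, -0.0082).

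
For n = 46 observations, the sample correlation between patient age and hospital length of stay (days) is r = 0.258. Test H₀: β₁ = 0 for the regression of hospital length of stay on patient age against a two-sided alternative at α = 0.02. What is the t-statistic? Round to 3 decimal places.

t = 1.771

t = r·√(n − 2)/√(1 − r²) = 0.258·√44/√0.933436 = 1.771.
df = n − 2 = 44.
Two-sided p ≈ 0.0834, which is ≥ 0.02, so fail to reject H₀.
The data do not give significant evidence of a linear association between patient age and hospital length of stay.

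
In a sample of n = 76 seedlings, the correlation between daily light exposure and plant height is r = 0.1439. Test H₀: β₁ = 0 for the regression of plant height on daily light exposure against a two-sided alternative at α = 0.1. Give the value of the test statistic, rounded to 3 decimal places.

t = 1.251

t = r·√(n − 2)/√(1 − r²) = 0.1439·√74/√0.979293 = 1.251.
df = n − 2 = 74.
Two-sided p ≈ 0.2149, which is ≥ 0.1, so fail to reject H₀.
The data do not give significant evidence of a linear association between daily light exposure and plant height.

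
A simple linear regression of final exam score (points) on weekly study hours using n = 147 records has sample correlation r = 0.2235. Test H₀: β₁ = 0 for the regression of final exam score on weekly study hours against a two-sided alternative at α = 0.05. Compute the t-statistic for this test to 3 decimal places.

t = r·√(n − 2)/√(1 − r²) = 0.2235·√145/√0.950048 = 2.761.
df = n − 2 = 145.
Two-sided p ≈ 0.0065, which is < 0.05, so reject H₀.
There is evidence of a linear association between weekly study hours and final exam score.

t = 2.761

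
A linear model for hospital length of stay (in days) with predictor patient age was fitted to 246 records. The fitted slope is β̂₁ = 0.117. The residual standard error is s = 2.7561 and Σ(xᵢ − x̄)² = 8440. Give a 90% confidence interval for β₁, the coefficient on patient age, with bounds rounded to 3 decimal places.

SE(β̂₁) = s/√Sₓₓ = 2.7561/√8440 = 0.0300002.
df = n − 2 = 244.
t* = t_{0.05, 244} = 1.651123.
Margin = t* × SE = 1.651123 × 0.0300002 = 0.04953.
CI: 0.117 ± 0.04953 → (0.067, 0.167).
With 90% confidence, each one-unit increase in patient age is associated with a change of between 0.067 and 0.167 days in hospital length of stay.

(0.067, 0.167)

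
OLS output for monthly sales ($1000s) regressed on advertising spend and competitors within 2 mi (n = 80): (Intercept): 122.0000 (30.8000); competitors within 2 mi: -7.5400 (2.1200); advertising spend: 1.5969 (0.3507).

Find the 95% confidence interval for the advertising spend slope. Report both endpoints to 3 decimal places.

(0.899, 2.295)

Read off: b = 1.5969, SE = 0.3507 for advertising spend.
df = n − k − 1 = 80 − 2 − 1 = 77.
t* = t_{0.025, 77} = 1.991254.
Margin = t* × SE = 1.991254 × 0.3507 = 0.69833.
CI: 1.5969 ± 0.69833 → (0.899, 2.295).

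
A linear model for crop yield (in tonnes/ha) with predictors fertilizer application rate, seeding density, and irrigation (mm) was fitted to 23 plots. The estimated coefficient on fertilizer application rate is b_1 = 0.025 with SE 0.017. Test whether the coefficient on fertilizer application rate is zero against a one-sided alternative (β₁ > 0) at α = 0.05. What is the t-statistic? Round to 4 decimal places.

t = 1.4706

H₀: β₁ = 0 vs H₁: β₁ > 0.
t = (b_1 − β₁⁰)/SE = 0.025 / 0.017 = 1.4706.
df = n − k − 1 = 23 − 3 − 1 = 19.
One-sided p ≈ 0.0789, which is ≥ 0.05, so fail to reject H₀.
The data do not give significant evidence that the true slope on fertilizer application rate is positive, holding the other predictors fixed.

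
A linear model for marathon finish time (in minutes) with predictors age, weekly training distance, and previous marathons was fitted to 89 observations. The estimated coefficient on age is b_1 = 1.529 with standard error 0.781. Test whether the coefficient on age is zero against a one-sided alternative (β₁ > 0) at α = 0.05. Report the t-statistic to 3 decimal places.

H₀: β₁ = 0 vs H₁: β₁ > 0.
t = (b_1 − β₁⁰)/SE = 1.529 / 0.781 = 1.958.
df = n − k − 1 = 89 − 3 − 1 = 85.
One-sided p ≈ 0.0268, which is < 0.05, so reject H₀.
There is evidence that the true slope on age is positive, holding the other predictors fixed.

t = 1.958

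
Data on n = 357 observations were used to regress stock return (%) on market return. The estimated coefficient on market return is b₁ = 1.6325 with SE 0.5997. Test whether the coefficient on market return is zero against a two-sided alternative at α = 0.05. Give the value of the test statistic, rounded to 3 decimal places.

t = 2.722

H₀: β₁ = 0 vs H₁: β₁ ≠ 0.
t = (b₁ − β₁⁰)/SE = 1.6325 / 0.5997 = 2.722.
df = n − 2 = 357 − 2 = 355.
Two-sided p ≈ 0.0068, which is < 0.05, so reject H₀.
There is evidence that market return is associated with stock return.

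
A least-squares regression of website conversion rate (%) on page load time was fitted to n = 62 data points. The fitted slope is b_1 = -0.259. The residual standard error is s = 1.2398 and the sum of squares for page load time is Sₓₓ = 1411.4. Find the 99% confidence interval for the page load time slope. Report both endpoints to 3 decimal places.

SE(b_1) = s/√Sₓₓ = 1.2398/√1411.4 = 0.033001.
df = n − 2 = 60.
t* = t_{0.005, 60} = 2.660283.
Margin = t* × SE = 2.660283 × 0.033001 = 0.08779.
CI: -0.259 ± 0.08779 → (-0.347, -0.171).
With 99% confidence, each one-unit increase in page load time is associated with a change of between -0.347 and -0.171 % in website conversion rate.

(-0.347, -0.171)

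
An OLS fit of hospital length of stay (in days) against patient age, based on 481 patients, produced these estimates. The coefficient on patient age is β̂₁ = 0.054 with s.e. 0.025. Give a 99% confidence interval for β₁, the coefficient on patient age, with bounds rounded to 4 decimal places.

(-0.0107, 0.1187)

df = n − 2 = 481 − 2 = 479.
t* = t_{0.005, 479} = 2.586132.
Margin = t* × SE = 2.586132 × 0.025 = 0.064653.
CI: 0.054 ± 0.064653 → (-0.0107, 0.1187).
With 99% confidence, each one-unit increase in patient age is associated with a change of between -0.0107 and 0.1187 days in hospital length of stay.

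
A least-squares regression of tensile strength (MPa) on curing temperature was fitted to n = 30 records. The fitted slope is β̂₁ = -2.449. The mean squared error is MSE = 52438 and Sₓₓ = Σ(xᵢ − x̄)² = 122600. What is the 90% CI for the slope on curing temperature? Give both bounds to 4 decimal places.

SE(β̂₁) = √(MSE/Sₓₓ) = √(52438/122600) = 0.654.
df = n − 2 = 28.
t* = t_{0.05, 28} = 1.701131.
Margin = t* × SE = 1.701131 × 0.654 = 1.112540.
CI: -2.449 ± 1.112540 → (-3.5615, -1.3365).
With 90% confidence, each one-unit increase in curing temperature is associated with a change of between -3.5615 and -1.3365 MPa in tensile strength.

(-3.5615, -1.3365)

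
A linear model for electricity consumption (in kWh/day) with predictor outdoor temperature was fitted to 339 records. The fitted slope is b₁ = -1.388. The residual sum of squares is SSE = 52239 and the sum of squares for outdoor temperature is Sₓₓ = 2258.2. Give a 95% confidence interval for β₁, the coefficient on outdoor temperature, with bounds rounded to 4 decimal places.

MSE = SSE/(n − 2) = 52239/337 = 155.012.
SE(b₁) = √(MSE/Sₓₓ) = √(155.012/2258.2) = 0.262.
df = n − 2 = 337.
t* = t_{0.025, 337} = 1.967028.
Margin = t* × SE = 1.967028 × 0.262 = 0.515361.
CI: -1.388 ± 0.515361 → (-1.9034, -0.8726).
With 95% confidence, each one-unit increase in outdoor temperature is associated with a change of between -1.9034 and -0.8726 kWh/day in electricity consumption.

(-1.9034, -0.8726)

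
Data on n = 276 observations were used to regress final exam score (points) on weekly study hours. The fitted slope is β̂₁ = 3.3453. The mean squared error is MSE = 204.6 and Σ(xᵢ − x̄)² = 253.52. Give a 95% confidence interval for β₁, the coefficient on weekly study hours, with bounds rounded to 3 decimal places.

(1.577, 5.114)

SE(β̂₁) = √(MSE/Sₓₓ) = √(204.6/253.52) = 0.898352.
df = n − 2 = 274.
t* = t_{0.025, 274} = 1.96866.
Margin = t* × SE = 1.96866 × 0.898352 = 1.76855.
CI: 3.3453 ± 1.76855 → (1.577, 5.114).
With 95% confidence, each one-unit increase in weekly study hours is associated with a change of between 1.577 and 5.114 points in final exam score.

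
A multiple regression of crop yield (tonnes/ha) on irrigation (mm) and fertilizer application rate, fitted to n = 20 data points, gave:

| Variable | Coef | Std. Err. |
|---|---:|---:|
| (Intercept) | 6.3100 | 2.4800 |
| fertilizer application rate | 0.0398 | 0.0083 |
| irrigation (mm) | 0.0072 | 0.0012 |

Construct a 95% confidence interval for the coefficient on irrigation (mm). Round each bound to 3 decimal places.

(0.005, 0.010)

Read off: b = 0.0072, SE = 0.0012 for irrigation (mm).
df = n − k − 1 = 20 − 2 − 1 = 17.
t* = t_{0.025, 17} = 2.109816.
Margin = t* × SE = 2.109816 × 0.0012 = 0.00253.
CI: 0.0072 ± 0.00253 → (0.005, 0.010).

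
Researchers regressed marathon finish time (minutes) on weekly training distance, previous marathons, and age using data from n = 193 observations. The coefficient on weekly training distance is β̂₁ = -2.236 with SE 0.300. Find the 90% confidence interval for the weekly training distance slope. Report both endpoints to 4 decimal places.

(-2.7319, -1.7401)

df = n − k − 1 = 193 − 3 − 1 = 189.
t* = t_{0.05, 189} = 1.652956.
Margin = t* × SE = 1.652956 × 0.300 = 0.495887.
CI: -2.236 ± 0.495887 → (-2.7319, -1.7401).
With 90% confidence, each one-unit increase in weekly training distance is associated with a change of between -2.7319 and -1.7401 minutes in marathon finish time, holding the other predictors fixed.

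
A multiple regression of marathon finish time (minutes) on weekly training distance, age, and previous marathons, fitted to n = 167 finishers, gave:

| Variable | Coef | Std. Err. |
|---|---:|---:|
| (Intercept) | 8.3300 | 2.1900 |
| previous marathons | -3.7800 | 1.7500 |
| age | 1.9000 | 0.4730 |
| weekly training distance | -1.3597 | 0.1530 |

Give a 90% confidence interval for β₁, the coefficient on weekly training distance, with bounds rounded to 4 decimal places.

Read off: b = -1.3597, SE = 0.1530 for weekly training distance.
df = n − k − 1 = 167 − 3 − 1 = 163.
t* = t_{0.05, 163} = 1.654256.
Margin = t* × SE = 1.654256 × 0.1530 = 0.253101.
CI: -1.3597 ± 0.253101 → (-1.6128, -1.1066).

(-1.6128, -1.1066)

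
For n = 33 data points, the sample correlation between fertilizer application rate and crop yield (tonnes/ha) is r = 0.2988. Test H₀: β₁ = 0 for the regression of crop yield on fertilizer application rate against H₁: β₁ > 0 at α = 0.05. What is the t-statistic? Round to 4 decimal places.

t = r·√(n − 2)/√(1 − r²) = 0.2988·√31/√0.910719 = 1.7433.
df = n − 2 = 31.
One-sided p ≈ 0.0456, which is < 0.05, so reject H₀.
There is evidence of a linear association between fertilizer application rate and crop yield.

t = 1.7433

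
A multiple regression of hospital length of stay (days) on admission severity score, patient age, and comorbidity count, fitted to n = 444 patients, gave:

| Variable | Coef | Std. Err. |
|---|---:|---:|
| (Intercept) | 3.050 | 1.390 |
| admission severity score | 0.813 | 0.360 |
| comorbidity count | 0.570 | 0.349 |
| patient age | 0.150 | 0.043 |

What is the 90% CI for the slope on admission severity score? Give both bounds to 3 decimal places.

Read off: b = 0.813, SE = 0.360 for admission severity score.
df = n − k − 1 = 444 − 3 − 1 = 440.
t* = t_{0.05, 440} = 1.648324.
Margin = t* × SE = 1.648324 × 0.360 = 0.59340.
CI: 0.813 ± 0.59340 → (0.220, 1.406).

(0.220, 1.406)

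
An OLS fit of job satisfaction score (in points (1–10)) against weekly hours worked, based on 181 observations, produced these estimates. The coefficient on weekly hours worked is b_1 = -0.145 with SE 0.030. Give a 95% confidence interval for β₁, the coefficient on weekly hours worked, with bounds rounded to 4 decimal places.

(-0.2042, -0.0858)

df = n − 2 = 181 − 2 = 179.
t* = t_{0.025, 179} = 1.973305.
Margin = t* × SE = 1.973305 × 0.030 = 0.059199.
CI: -0.145 ± 0.059199 → (-0.2042, -0.0858).
With 95% confidence, each one-unit increase in weekly hours worked is associated with a change of between -0.2042 and -0.0858 points (1–10) in job satisfaction score.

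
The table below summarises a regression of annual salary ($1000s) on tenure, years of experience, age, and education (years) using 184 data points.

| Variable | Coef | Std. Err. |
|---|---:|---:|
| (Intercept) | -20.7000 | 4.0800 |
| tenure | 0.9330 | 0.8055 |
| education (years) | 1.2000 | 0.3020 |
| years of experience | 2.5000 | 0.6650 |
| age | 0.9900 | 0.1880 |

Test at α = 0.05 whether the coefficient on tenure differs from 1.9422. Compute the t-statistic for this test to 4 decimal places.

Read off: b = 0.9330, SE = 0.8055 for tenure.
H₀: β₁ = 1.9422 vs H₁: β₁ ≠ 1.9422.
t = (0.9330 − 1.9422) / 0.8055 = -1.2529.
df = n − k − 1 = 184 − 4 − 1 = 179.
Two-sided p ≈ 0.2119, which is ≥ 0.05, so fail to reject H₀.
The data are consistent with a true slope of 1.9422 $1000s per unit of tenure, holding the other predictors fixed.

t = -1.2529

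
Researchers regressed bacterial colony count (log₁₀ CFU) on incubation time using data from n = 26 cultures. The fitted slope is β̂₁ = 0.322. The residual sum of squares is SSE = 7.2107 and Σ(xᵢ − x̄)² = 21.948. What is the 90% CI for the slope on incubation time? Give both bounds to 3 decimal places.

MSE = SSE/(n − 2) = 7.2107/24 = 0.300446.
SE(β̂₁) = √(MSE/Sₓₓ) = √(0.300446/21.948) = 0.117.
df = n − 2 = 24.
t* = t_{0.05, 24} = 1.710882.
Margin = t* × SE = 1.710882 × 0.117 = 0.20017.
CI: 0.322 ± 0.20017 → (0.122, 0.522).
With 90% confidence, each one-unit increase in incubation time is associated with a change of between 0.122 and 0.522 log₁₀ CFU in bacterial colony count.

(0.122, 0.522)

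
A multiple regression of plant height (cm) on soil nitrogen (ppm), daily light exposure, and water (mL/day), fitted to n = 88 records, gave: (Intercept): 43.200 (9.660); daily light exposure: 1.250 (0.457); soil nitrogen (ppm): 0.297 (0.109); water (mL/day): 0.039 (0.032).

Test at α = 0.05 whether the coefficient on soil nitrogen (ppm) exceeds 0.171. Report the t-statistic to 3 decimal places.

Read off: b = 0.297, SE = 0.109 for soil nitrogen (ppm).
H₀: β₁ = 0.171 vs H₁: β₁ > 0.171.
t = (0.297 − 0.171) / 0.109 = 1.156.
df = n − k − 1 = 88 − 3 − 1 = 84.
One-sided p ≈ 0.1255, which is ≥ 0.05, so fail to reject H₀.
The data do not give significant evidence that the true slope on soil nitrogen (ppm) exceeds 0.171 cm per unit, holding the other predictors fixed.

t = 1.156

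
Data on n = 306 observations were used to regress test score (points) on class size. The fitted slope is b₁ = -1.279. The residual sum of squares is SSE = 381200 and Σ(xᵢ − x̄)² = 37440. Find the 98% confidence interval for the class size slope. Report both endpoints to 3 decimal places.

(-1.707, -0.851)

MSE = SSE/(n − 2) = 381200/304 = 1253.95.
SE(b₁) = √(MSE/Sₓₓ) = √(1253.95/37440) = 0.183009.
df = n − 2 = 304.
t* = t_{0.01, 304} = 2.338677.
Margin = t* × SE = 2.338677 × 0.183009 = 0.42800.
CI: -1.279 ± 0.42800 → (-1.707, -0.851).
With 98% confidence, each one-unit increase in class size is associated with a change of between -1.707 and -0.851 points in test score.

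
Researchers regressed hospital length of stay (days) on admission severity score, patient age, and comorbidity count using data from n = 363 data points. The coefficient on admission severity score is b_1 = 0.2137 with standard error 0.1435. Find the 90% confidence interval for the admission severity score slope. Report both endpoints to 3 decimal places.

df = n − k − 1 = 363 − 3 − 1 = 359.
t* = t_{0.05, 359} = 1.649109.
Margin = t* × SE = 1.649109 × 0.1435 = 0.23665.
CI: 0.2137 ± 0.23665 → (-0.023, 0.450).
With 90% confidence, each one-unit increase in admission severity score is associated with a change of between -0.023 and 0.450 days in hospital length of stay, holding the other predictors fixed.

(-0.023, 0.450)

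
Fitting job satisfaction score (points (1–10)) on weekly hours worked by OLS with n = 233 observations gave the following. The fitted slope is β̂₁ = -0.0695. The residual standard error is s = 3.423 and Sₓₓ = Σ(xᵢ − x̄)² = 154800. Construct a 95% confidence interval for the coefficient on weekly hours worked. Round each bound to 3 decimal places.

SE(β̂₁) = s/√Sₓₓ = 3.423/√154800 = 0.00870004.
df = n − 2 = 231.
t* = t_{0.025, 231} = 1.970287.
Margin = t* × SE = 1.970287 × 0.00870004 = 0.01714.
CI: -0.0695 ± 0.01714 → (-0.087, -0.052).
With 95% confidence, each one-unit increase in weekly hours worked is associated with a change of between -0.087 and -0.052 points (1–10) in job satisfaction score.

(-0.087, -0.052)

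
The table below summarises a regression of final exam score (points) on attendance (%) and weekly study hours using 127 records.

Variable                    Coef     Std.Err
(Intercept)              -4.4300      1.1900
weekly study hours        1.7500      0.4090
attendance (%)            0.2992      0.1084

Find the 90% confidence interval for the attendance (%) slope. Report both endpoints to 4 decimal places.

Read off: b = 0.2992, SE = 0.1084 for attendance (%).
df = n − k − 1 = 127 − 2 − 1 = 124.
t* = t_{0.05, 124} = 1.657235.
Margin = t* × SE = 1.657235 × 0.1084 = 0.179644.
CI: 0.2992 ± 0.179644 → (0.1196, 0.4788).

(0.1196, 0.4788)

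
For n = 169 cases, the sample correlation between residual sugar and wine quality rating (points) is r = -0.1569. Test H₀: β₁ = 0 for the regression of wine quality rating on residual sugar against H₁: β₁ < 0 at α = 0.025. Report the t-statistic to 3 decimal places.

t = r·√(n − 2)/√(1 − r²) = -0.1569·√167/√0.975382 = -2.053.
df = n − 2 = 167.
One-sided p ≈ 0.0208, which is < 0.025, so reject H₀.
There is evidence of a linear association between residual sugar and wine quality rating.

t = -2.053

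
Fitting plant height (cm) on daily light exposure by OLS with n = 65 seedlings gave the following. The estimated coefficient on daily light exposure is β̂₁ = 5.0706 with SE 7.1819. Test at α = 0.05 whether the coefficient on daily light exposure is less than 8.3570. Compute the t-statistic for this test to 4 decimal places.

t = -0.4576

H₀: β₁ = 8.3570 vs H₁: β₁ < 8.3570.
t = (β̂₁ − β₁⁰)/SE = (5.0706 − 8.3570) / 7.1819 = -0.4576.
df = n − 2 = 65 − 2 = 63.
One-sided p ≈ 0.3244, which is ≥ 0.05, so fail to reject H₀.
The data do not give significant evidence that the true slope on daily light exposure is below 8.3570 cm per unit.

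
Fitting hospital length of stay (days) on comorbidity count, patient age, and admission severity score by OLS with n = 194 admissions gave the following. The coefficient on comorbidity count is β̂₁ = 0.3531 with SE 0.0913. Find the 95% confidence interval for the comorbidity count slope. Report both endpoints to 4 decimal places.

(0.1730, 0.5332)

df = n − k − 1 = 194 − 3 − 1 = 190.
t* = t_{0.025, 190} = 1.972528.
Margin = t* × SE = 1.972528 × 0.0913 = 0.180092.
CI: 0.3531 ± 0.180092 → (0.1730, 0.5332).
With 95% confidence, each one-unit increase in comorbidity count is associated with a change of between 0.1730 and 0.5332 days in hospital length of stay, holding the other predictors fixed.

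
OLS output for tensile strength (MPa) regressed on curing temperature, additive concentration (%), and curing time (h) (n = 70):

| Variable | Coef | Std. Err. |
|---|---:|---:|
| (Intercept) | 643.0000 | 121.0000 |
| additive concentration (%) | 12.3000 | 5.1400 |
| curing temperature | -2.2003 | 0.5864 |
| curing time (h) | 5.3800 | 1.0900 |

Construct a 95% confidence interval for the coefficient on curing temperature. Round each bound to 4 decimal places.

Read off: b = -2.2003, SE = 0.5864 for curing temperature.
df = n − k − 1 = 70 − 3 − 1 = 66.
t* = t_{0.025, 66} = 1.996564.
Margin = t* × SE = 1.996564 × 0.5864 = 1.170785.
CI: -2.2003 ± 1.170785 → (-3.3711, -1.0295).

(-3.3711, -1.0295)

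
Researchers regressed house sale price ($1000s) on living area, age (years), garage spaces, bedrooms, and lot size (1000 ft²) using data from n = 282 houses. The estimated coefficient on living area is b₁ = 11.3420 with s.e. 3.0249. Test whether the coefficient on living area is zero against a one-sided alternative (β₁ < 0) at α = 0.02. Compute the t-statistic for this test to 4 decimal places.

H₀: β₁ = 0 vs H₁: β₁ < 0.
t = (b₁ − β₁⁰)/SE = 11.3420 / 3.0249 = 3.7495.
df = n − k − 1 = 282 − 5 − 1 = 276.
One-sided p ≈ 0.9999, which is ≥ 0.02, so fail to reject H₀.
The data do not give significant evidence that the true slope on living area is negative, holding the other predictors fixed.

t = 3.7495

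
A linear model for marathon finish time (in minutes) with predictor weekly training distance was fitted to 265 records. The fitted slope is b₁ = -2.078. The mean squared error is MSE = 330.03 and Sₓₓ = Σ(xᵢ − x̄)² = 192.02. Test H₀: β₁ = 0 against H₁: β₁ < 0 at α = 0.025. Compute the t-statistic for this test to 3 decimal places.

SE(b₁) = √(MSE/Sₓₓ) = √(330.03/192.02) = 1.311.
t = -2.078 / 1.311 = -1.585.
df = n − 2 = 263.
One-sided p ≈ 0.0571, which is ≥ 0.025, so fail to reject H₀.
The data do not give significant evidence that the true slope on weekly training distance is negative.

t = -1.585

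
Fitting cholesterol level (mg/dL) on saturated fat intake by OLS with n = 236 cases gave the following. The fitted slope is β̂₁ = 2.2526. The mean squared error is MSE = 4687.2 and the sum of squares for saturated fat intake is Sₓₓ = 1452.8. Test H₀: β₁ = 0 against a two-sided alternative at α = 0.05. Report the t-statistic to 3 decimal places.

SE(β̂₁) = √(MSE/Sₓₓ) = √(4687.2/1452.8) = 1.7962.
t = 2.2526 / 1.7962 = 1.254.
df = n − 2 = 234.
Two-sided p ≈ 0.2111, which is ≥ 0.05, so fail to reject H₀.
The data do not give significant evidence of an association between saturated fat intake and cholesterol level.

t = 1.254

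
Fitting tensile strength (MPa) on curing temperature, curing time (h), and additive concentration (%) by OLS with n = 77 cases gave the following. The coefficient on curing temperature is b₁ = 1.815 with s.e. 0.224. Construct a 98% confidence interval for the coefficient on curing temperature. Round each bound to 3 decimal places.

(1.282, 2.348)

df = n − k − 1 = 77 − 3 − 1 = 73.
t* = t_{0.01, 73} = 2.378522.
Margin = t* × SE = 2.378522 × 0.224 = 0.53279.
CI: 1.815 ± 0.53279 → (1.282, 2.348).
With 98% confidence, each one-unit increase in curing temperature is associated with a change of between 1.282 and 2.348 MPa in tensile strength, holding the other predictors fixed.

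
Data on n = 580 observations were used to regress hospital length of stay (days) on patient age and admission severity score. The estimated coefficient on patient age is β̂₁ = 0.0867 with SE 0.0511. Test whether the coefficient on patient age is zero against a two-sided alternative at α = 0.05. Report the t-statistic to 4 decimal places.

t = 1.6967

H₀: β₁ = 0 vs H₁: β₁ ≠ 0.
t = (β̂₁ − β₁⁰)/SE = 0.0867 / 0.0511 = 1.6967.
df = n − k − 1 = 580 − 2 − 1 = 577.
Two-sided p ≈ 0.0903, which is ≥ 0.05, so fail to reject H₀.
The data do not give significant evidence of an association between patient age and hospital length of stay, after adjusting for the other predictors.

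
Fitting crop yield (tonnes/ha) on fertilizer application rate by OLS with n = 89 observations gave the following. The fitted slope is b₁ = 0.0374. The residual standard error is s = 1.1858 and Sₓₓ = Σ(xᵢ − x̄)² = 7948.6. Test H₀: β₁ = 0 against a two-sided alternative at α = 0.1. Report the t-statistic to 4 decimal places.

SE(b₁) = s/√Sₓₓ = 1.1858/√7948.6 = 0.0133004.
t = 0.0374 / 0.0133004 = 2.8119.
df = n − 2 = 87.
Two-sided p ≈ 0.0061, which is < 0.1, so reject H₀.
There is evidence that fertilizer application rate is associated with crop yield.

t = 2.8119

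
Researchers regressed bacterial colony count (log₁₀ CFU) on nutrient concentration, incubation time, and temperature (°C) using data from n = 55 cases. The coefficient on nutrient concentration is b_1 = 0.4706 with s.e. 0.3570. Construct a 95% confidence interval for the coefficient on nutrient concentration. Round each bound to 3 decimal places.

df = n − k − 1 = 55 − 3 − 1 = 51.
t* = t_{0.025, 51} = 2.007584.
Margin = t* × SE = 2.007584 × 0.3570 = 0.71671.
CI: 0.4706 ± 0.71671 → (-0.246, 1.187).
With 95% confidence, each one-unit increase in nutrient concentration is associated with a change of between -0.246 and 1.187 log₁₀ CFU in bacterial colony count, holding the other predictors fixed.

(-0.246, 1.187)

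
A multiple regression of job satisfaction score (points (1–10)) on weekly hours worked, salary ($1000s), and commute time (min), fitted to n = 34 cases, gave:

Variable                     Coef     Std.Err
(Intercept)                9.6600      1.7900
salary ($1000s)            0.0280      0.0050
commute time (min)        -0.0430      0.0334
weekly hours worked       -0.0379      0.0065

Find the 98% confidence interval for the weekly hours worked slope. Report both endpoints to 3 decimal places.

(-0.054, -0.022)

Read off: b = -0.0379, SE = 0.0065 for weekly hours worked.
df = n − k − 1 = 34 − 3 − 1 = 30.
t* = t_{0.01, 30} = 2.457262.
Margin = t* × SE = 2.457262 × 0.0065 = 0.01597.
CI: -0.0379 ± 0.01597 → (-0.054, -0.022).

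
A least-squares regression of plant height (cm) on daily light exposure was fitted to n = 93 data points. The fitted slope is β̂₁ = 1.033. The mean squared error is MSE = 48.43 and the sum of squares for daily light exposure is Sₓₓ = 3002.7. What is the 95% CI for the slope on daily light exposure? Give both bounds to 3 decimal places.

SE(β̂₁) = √(MSE/Sₓₓ) = √(48.43/3002.7) = 0.126999.
df = n − 2 = 91.
t* = t_{0.025, 91} = 1.986377.
Margin = t* × SE = 1.986377 × 0.126999 = 0.25227.
CI: 1.033 ± 0.25227 → (0.781, 1.285).
With 95% confidence, each one-unit increase in daily light exposure is associated with a change of between 0.781 and 1.285 cm in plant height.

(0.781, 1.285)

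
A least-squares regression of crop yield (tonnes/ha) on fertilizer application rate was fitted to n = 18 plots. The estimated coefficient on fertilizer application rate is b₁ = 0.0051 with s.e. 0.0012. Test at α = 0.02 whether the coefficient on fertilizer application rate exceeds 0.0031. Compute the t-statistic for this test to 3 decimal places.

t = 1.667

H₀: β₁ = 0.0031 vs H₁: β₁ > 0.0031.
t = (b₁ − β₁⁰)/SE = (0.0051 − 0.0031) / 0.0012 = 1.667.
df = n − 2 = 18 − 2 = 16.
One-sided p ≈ 0.0575, which is ≥ 0.02, so fail to reject H₀.
The data do not give significant evidence that the true slope on fertilizer application rate exceeds 0.0031 tonnes/ha per unit.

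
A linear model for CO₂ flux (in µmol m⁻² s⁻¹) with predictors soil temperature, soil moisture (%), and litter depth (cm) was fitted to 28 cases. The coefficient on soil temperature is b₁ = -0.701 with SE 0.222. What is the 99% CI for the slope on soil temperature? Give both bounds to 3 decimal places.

(-1.322, -0.080)

df = n − k − 1 = 28 − 3 − 1 = 24.
t* = t_{0.005, 24} = 2.79694.
Margin = t* × SE = 2.79694 × 0.222 = 0.62092.
CI: -0.701 ± 0.62092 → (-1.322, -0.080).
With 99% confidence, each one-unit increase in soil temperature is associated with a change of between -1.322 and -0.080 µmol m⁻² s⁻¹ in CO₂ flux, holding the other predictors fixed.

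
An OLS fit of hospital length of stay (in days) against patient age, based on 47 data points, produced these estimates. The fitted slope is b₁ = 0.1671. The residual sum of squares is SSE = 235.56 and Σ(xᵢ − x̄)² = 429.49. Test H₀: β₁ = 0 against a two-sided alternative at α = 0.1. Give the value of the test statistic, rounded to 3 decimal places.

t = 1.514

MSE = SSE/(n − 2) = 235.56/45 = 5.23467.
SE(b₁) = √(MSE/Sₓₓ) = √(5.23467/429.49) = 0.1104.
t = 0.1671 / 0.1104 = 1.514.
df = n − 2 = 45.
Two-sided p ≈ 0.1371, which is ≥ 0.1, so fail to reject H₀.
The data do not give significant evidence of an association between patient age and hospital length of stay.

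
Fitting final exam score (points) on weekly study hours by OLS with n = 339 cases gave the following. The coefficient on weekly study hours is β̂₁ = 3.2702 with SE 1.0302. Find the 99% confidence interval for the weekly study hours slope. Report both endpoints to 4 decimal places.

(0.6015, 5.9389)

df = n − 2 = 339 − 2 = 337.
t* = t_{0.005, 337} = 2.590497.
Margin = t* × SE = 2.590497 × 1.0302 = 2.668730.
CI: 3.2702 ± 2.668730 → (0.6015, 5.9389).
With 99% confidence, each one-unit increase in weekly study hours is associated with a change of between 0.6015 and 5.9389 points in final exam score.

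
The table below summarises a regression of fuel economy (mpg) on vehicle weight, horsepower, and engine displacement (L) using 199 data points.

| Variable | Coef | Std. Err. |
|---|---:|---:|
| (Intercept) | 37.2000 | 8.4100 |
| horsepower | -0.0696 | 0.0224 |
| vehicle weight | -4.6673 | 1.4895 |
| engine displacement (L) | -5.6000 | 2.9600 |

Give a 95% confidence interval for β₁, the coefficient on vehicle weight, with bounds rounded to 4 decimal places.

Read off: b = -4.6673, SE = 1.4895 for vehicle weight.
df = n − k − 1 = 199 − 3 − 1 = 195.
t* = t_{0.025, 195} = 1.972204.
Margin = t* × SE = 1.972204 × 1.4895 = 2.937598.
CI: -4.6673 ± 2.937598 → (-7.6049, -1.7297).

(-7.6049, -1.7297)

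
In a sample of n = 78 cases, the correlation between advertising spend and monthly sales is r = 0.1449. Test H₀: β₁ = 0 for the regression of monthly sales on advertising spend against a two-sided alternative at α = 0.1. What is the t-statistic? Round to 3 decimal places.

t = r·√(n − 2)/√(1 − r²) = 0.1449·√76/√0.979004 = 1.277.
df = n − 2 = 76.
Two-sided p ≈ 0.2056, which is ≥ 0.1, so fail to reject H₀.
The data do not give significant evidence of a linear association between advertising spend and monthly sales.

t = 1.277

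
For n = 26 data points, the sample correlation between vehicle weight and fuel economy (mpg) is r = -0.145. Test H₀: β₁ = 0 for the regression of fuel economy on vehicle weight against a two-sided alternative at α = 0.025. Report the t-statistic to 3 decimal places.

t = r·√(n − 2)/√(1 − r²) = -0.145·√24/√0.978975 = -0.718.
df = n − 2 = 24.
Two-sided p ≈ 0.4797, which is ≥ 0.025, so fail to reject H₀.
The data do not give significant evidence of a linear association between vehicle weight and fuel economy.

t = -0.718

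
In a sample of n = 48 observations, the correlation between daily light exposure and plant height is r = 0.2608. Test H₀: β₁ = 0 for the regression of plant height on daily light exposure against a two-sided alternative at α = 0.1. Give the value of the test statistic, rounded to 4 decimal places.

t = r·√(n − 2)/√(1 − r²) = 0.2608·√46/√0.931983 = 1.8322.
df = n − 2 = 46.
Two-sided p ≈ 0.0734, which is < 0.1, so reject H₀.
There is evidence of a linear association between daily light exposure and plant height.

t = 1.8322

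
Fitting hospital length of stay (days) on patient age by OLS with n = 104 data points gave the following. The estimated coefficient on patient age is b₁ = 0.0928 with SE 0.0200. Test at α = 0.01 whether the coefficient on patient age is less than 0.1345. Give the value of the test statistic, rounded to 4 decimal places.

t = -2.0850

H₀: β₁ = 0.1345 vs H₁: β₁ < 0.1345.
t = (b₁ − β₁⁰)/SE = (0.0928 − 0.1345) / 0.0200 = -2.0850.
df = n − 2 = 104 − 2 = 102.
One-sided p ≈ 0.0198, which is ≥ 0.01, so fail to reject H₀.
The data do not give significant evidence that the true slope on patient age is below 0.1345 days per unit.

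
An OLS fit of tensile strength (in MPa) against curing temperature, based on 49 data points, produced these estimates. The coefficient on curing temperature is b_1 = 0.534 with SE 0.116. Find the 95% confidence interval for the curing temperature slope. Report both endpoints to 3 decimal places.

(0.301, 0.767)

df = n − 2 = 49 − 2 = 47.
t* = t_{0.025, 47} = 2.011741.
Margin = t* × SE = 2.011741 × 0.116 = 0.23336.
CI: 0.534 ± 0.23336 → (0.301, 0.767).
With 95% confidence, each one-unit increase in curing temperature is associated with a change of between 0.301 and 0.767 MPa in tensile strength.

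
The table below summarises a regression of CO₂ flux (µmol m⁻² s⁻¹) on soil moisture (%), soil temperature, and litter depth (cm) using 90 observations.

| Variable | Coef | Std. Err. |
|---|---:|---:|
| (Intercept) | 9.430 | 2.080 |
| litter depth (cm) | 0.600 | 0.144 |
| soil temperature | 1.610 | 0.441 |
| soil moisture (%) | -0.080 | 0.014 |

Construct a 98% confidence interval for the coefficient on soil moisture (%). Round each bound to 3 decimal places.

Read off: b = -0.080, SE = 0.014 for soil moisture (%).
df = n − k − 1 = 90 − 3 − 1 = 86.
t* = t_{0.01, 86} = 2.370493.
Margin = t* × SE = 2.370493 × 0.014 = 0.03319.
CI: -0.080 ± 0.03319 → (-0.113, -0.047).

(-0.113, -0.047)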